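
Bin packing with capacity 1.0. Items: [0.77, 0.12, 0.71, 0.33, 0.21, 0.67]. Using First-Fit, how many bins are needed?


Place items sequentially using First-Fit:
  Item 0.77 -> new Bin 1
  Item 0.12 -> Bin 1 (now 0.89)
  Item 0.71 -> new Bin 2
  Item 0.33 -> new Bin 3
  Item 0.21 -> Bin 2 (now 0.92)
  Item 0.67 -> Bin 3 (now 1.0)
Total bins used = 3

3


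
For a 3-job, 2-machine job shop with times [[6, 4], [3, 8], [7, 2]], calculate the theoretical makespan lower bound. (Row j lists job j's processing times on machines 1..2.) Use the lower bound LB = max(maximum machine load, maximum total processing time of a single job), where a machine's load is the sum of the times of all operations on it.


Machine loads:
  Machine 1: 6 + 3 + 7 = 16
  Machine 2: 4 + 8 + 2 = 14
Max machine load = 16
Job totals:
  Job 1: 10
  Job 2: 11
  Job 3: 9
Max job total = 11
Lower bound = max(16, 11) = 16

16


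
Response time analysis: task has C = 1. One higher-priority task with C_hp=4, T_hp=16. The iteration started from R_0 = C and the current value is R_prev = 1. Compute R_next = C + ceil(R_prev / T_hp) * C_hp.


R_next = C + ceil(R_prev / T_hp) * C_hp
ceil(1 / 16) = ceil(0.0625) = 1
Interference = 1 * 4 = 4
R_next = 1 + 4 = 5

5


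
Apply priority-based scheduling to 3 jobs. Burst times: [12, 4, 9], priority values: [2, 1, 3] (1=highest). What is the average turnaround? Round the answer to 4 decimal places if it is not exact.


Sort by priority (ascending = highest first):
Order: [(1, 4), (2, 12), (3, 9)]
Completion times:
  Priority 1, burst=4, C=4
  Priority 2, burst=12, C=16
  Priority 3, burst=9, C=25
Average turnaround = 45/3 = 15.0

15.0


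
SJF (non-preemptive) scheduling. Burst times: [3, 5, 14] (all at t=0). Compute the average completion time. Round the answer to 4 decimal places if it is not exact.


SJF order (ascending): [3, 5, 14]
Completion times:
  Job 1: burst=3, C=3
  Job 2: burst=5, C=8
  Job 3: burst=14, C=22
Average completion = 33/3 = 11.0

11.0


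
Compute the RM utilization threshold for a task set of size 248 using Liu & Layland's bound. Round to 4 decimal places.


Compute 2^(1/248) = 1.0027988578
Subtract 1: 1.0027988578 - 1 = 0.0027988578
Multiply by n: 248 * 0.0027988578 = 0.6941167344
Round to 4 dp: 0.6941

0.6941


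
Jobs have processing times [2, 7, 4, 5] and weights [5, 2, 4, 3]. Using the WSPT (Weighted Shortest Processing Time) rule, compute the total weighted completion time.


Compute p/w ratios and sort ascending (WSPT): [(2, 5), (4, 4), (5, 3), (7, 2)]
Compute weighted completion times:
  Job (p=2,w=5): C=2, w*C=5*2=10
  Job (p=4,w=4): C=6, w*C=4*6=24
  Job (p=5,w=3): C=11, w*C=3*11=33
  Job (p=7,w=2): C=18, w*C=2*18=36
Total weighted completion time = 103

103


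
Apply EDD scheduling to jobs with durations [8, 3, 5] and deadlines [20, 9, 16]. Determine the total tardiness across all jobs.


Sort by due date (EDD order): [(3, 9), (5, 16), (8, 20)]
Compute completion times and tardiness:
  Job 1: p=3, d=9, C=3, tardiness=max(0,3-9)=0
  Job 2: p=5, d=16, C=8, tardiness=max(0,8-16)=0
  Job 3: p=8, d=20, C=16, tardiness=max(0,16-20)=0
Total tardiness = 0

0


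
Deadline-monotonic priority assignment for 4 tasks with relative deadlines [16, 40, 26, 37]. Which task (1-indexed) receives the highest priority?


Sort tasks by relative deadline (ascending):
  Task 1: deadline = 16
  Task 3: deadline = 26
  Task 4: deadline = 37
  Task 2: deadline = 40
Priority order (highest first): [1, 3, 4, 2]
Highest priority task = 1

1


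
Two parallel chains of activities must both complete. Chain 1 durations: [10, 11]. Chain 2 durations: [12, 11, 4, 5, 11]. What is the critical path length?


Path A total = 10 + 11 = 21
Path B total = 12 + 11 + 4 + 5 + 11 = 43
Critical path = longest path = max(21, 43) = 43

43


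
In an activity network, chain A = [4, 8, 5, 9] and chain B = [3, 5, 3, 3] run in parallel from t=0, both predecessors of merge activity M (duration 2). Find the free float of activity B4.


ES(B4) = sum of predecessors on chain B = 11
EF(B4) = ES + duration = 11 + 3 = 14
Successor of B4 is M. ES(M) = max(sum(A), sum(B)) = max(26, 14) = 26
Free float = ES(successor) - EF(current) = 26 - 14 = 12

12


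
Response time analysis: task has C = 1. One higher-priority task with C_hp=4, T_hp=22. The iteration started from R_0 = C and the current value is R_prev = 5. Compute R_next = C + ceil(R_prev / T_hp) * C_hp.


R_next = C + ceil(R_prev / T_hp) * C_hp
ceil(5 / 22) = ceil(0.2273) = 1
Interference = 1 * 4 = 4
R_next = 1 + 4 = 5
R_next = R_prev, so the iteration has converged (response time = 5).

5


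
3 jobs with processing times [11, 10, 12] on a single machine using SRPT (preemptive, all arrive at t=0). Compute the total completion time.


Since all jobs arrive at t=0, SRPT equals SPT ordering.
SPT order: [10, 11, 12]
Completion times:
  Job 1: p=10, C=10
  Job 2: p=11, C=21
  Job 3: p=12, C=33
Total completion time = 10 + 21 + 33 = 64

64


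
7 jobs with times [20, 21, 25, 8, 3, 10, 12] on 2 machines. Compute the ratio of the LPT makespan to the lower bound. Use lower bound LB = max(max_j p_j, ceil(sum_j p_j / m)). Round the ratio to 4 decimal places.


LPT order: [25, 21, 20, 12, 10, 8, 3]
Machine loads after assignment: [50, 49]
LPT makespan = 50
Lower bound = max(max_job, ceil(total/2)) = max(25, 50) = 50
Ratio = 50 / 50 = 1.0

1.0


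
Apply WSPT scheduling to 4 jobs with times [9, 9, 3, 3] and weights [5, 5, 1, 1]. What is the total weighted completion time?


Compute p/w ratios and sort ascending (WSPT): [(9, 5), (9, 5), (3, 1), (3, 1)]
Compute weighted completion times:
  Job (p=9,w=5): C=9, w*C=5*9=45
  Job (p=9,w=5): C=18, w*C=5*18=90
  Job (p=3,w=1): C=21, w*C=1*21=21
  Job (p=3,w=1): C=24, w*C=1*24=24
Total weighted completion time = 180

180


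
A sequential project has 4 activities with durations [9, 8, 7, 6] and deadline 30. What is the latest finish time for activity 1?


LF(activity 1) = deadline - sum of successor durations
Successors: activities 2 through 4 with durations [8, 7, 6]
Sum of successor durations = 21
LF = 30 - 21 = 9

9


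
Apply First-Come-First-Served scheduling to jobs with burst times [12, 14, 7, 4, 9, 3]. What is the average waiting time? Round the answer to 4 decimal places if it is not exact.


FCFS order (as given): [12, 14, 7, 4, 9, 3]
Waiting times:
  Job 1: wait = 0
  Job 2: wait = 12
  Job 3: wait = 26
  Job 4: wait = 33
  Job 5: wait = 37
  Job 6: wait = 46
Sum of waiting times = 154
Average waiting time = 154/6 = 25.6667

25.6667


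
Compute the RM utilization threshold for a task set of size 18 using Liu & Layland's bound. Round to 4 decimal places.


Compute 2^(1/18) = 1.0392592260
Subtract 1: 1.0392592260 - 1 = 0.0392592260
Multiply by n: 18 * 0.0392592260 = 0.7066660680
Round to 4 dp: 0.7067

0.7067


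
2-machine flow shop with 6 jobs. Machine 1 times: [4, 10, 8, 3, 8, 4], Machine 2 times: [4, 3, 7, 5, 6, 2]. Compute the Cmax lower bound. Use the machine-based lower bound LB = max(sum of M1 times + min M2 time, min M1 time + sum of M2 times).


LB1 = sum(M1 times) + min(M2 times) = 37 + 2 = 39
LB2 = min(M1 times) + sum(M2 times) = 3 + 27 = 30
Lower bound = max(LB1, LB2) = max(39, 30) = 39

39


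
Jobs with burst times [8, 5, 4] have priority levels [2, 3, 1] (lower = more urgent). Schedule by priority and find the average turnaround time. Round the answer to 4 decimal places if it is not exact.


Sort by priority (ascending = highest first):
Order: [(1, 4), (2, 8), (3, 5)]
Completion times:
  Priority 1, burst=4, C=4
  Priority 2, burst=8, C=12
  Priority 3, burst=5, C=17
Average turnaround = 33/3 = 11.0

11.0


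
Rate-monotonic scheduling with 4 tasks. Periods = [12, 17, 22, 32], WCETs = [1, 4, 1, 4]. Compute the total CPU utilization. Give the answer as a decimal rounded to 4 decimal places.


Compute individual utilizations (exact fractions):
  Task 1: C/T = 1/12 (approx. 0.0833)
  Task 2: C/T = 4/17 (approx. 0.2353)
  Task 3: C/T = 1/22 (approx. 0.0455)
  Task 4: C/T = 4/32 = 1/8 (approx. 0.125)
Total utilization U = 1/12 + 4/17 + 1/22 + 1/8 = 2195/4488
Rounded to 4 decimal places: U = 0.4891
RM (Liu & Layland) bound for 4 tasks = 0.756828; compare with U = 2195/4488 (approx. 0.489082)
U <= bound, so schedulable by RM sufficient condition.

0.4891


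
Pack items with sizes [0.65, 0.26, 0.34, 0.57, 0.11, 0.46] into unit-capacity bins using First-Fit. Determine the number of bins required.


Place items sequentially using First-Fit:
  Item 0.65 -> new Bin 1
  Item 0.26 -> Bin 1 (now 0.91)
  Item 0.34 -> new Bin 2
  Item 0.57 -> Bin 2 (now 0.91)
  Item 0.11 -> new Bin 3
  Item 0.46 -> Bin 3 (now 0.57)
Total bins used = 3

3


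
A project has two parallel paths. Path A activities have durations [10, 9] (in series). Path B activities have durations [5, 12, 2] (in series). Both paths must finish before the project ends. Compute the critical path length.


Path A total = 10 + 9 = 19
Path B total = 5 + 12 + 2 = 19
Critical path = longest path = max(19, 19) = 19

19


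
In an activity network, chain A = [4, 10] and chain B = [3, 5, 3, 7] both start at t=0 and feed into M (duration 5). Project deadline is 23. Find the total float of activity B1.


Forward pass: ES(B1) = sum of predecessors on chain B = 0
EF = ES + duration = 0 + 3 = 3
Backward pass: LF(M) = deadline = 23; LS(M) = 23 - 5 = 18
LF(B1) = LS(M) - sum(successors on chain B) = 18 - 15 = 3
LS = LF - duration = 3 - 3 = 0
Total float = LS - ES = 0 - 0 = 0

0


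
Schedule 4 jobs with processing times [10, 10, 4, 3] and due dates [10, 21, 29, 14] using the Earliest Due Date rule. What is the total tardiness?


Sort by due date (EDD order): [(10, 10), (3, 14), (10, 21), (4, 29)]
Compute completion times and tardiness:
  Job 1: p=10, d=10, C=10, tardiness=max(0,10-10)=0
  Job 2: p=3, d=14, C=13, tardiness=max(0,13-14)=0
  Job 3: p=10, d=21, C=23, tardiness=max(0,23-21)=2
  Job 4: p=4, d=29, C=27, tardiness=max(0,27-29)=0
Total tardiness = 2

2


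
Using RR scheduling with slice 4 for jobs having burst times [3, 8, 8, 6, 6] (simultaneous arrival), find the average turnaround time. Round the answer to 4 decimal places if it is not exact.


Time quantum = 4
Execution trace:
  J1 runs 3 units, time = 3
  J2 runs 4 units, time = 7
  J3 runs 4 units, time = 11
  J4 runs 4 units, time = 15
  J5 runs 4 units, time = 19
  J2 runs 4 units, time = 23
  J3 runs 4 units, time = 27
  J4 runs 2 units, time = 29
  J5 runs 2 units, time = 31
Finish times: [3, 23, 27, 29, 31]
Average turnaround = 113/5 = 22.6

22.6


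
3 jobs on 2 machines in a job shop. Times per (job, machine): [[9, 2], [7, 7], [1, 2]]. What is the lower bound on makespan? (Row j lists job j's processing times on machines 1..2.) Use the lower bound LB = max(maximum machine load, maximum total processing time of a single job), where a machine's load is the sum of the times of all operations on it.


Machine loads:
  Machine 1: 9 + 7 + 1 = 17
  Machine 2: 2 + 7 + 2 = 11
Max machine load = 17
Job totals:
  Job 1: 11
  Job 2: 14
  Job 3: 3
Max job total = 14
Lower bound = max(17, 14) = 17

17


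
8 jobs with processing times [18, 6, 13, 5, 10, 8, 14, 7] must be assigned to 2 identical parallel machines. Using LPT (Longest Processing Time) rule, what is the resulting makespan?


Sort jobs in decreasing order (LPT): [18, 14, 13, 10, 8, 7, 6, 5]
Assign each job to the least loaded machine:
  Machine 1: jobs [18, 10, 7, 6], load = 41
  Machine 2: jobs [14, 13, 8, 5], load = 40
Makespan = max load = 41

41


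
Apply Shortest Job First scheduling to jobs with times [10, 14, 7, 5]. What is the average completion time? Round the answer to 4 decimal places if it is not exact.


SJF order (ascending): [5, 7, 10, 14]
Completion times:
  Job 1: burst=5, C=5
  Job 2: burst=7, C=12
  Job 3: burst=10, C=22
  Job 4: burst=14, C=36
Average completion = 75/4 = 18.75

18.75


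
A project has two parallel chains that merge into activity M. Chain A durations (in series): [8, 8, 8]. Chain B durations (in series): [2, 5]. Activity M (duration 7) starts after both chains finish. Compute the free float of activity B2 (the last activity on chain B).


ES(B2) = sum of predecessors on chain B = 2
EF(B2) = ES + duration = 2 + 5 = 7
Successor of B2 is M. ES(M) = max(sum(A), sum(B)) = max(24, 7) = 24
Free float = ES(successor) - EF(current) = 24 - 7 = 17

17


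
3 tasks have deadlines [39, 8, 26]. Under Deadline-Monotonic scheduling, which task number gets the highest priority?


Sort tasks by relative deadline (ascending):
  Task 2: deadline = 8
  Task 3: deadline = 26
  Task 1: deadline = 39
Priority order (highest first): [2, 3, 1]
Highest priority task = 2

2


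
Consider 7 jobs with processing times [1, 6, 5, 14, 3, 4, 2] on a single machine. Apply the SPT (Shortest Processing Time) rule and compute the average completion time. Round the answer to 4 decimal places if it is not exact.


Sort jobs by processing time (SPT order): [1, 2, 3, 4, 5, 6, 14]
Compute completion times sequentially:
  Job 1: processing = 1, completes at 1
  Job 2: processing = 2, completes at 3
  Job 3: processing = 3, completes at 6
  Job 4: processing = 4, completes at 10
  Job 5: processing = 5, completes at 15
  Job 6: processing = 6, completes at 21
  Job 7: processing = 14, completes at 35
Sum of completion times = 91
Average completion time = 91/7 = 13.0

13.0


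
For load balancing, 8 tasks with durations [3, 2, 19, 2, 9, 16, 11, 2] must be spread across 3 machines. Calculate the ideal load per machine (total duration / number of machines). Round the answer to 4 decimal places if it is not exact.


Total processing time = 3 + 2 + 19 + 2 + 9 + 16 + 11 + 2 = 64
Number of machines = 3
Ideal balanced load = 64 / 3 = 21.3333

21.3333


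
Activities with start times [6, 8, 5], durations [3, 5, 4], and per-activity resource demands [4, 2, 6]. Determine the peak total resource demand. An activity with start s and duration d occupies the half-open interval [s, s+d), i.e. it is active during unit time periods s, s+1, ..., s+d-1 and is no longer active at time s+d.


Each activity i is active on [start_i, start_i + duration_i).
Compute total resource usage per time slot:
  t=0: active resources = [], total = 0
  t=1: active resources = [], total = 0
  t=2: active resources = [], total = 0
  t=3: active resources = [], total = 0
  t=4: active resources = [], total = 0
  t=5: active resources = [6], total = 6
  t=6: active resources = [4, 6], total = 10
  t=7: active resources = [4, 6], total = 10
  t=8: active resources = [4, 2, 6], total = 12
  t=9: active resources = [2], total = 2
  t=10: active resources = [2], total = 2
  t=11: active resources = [2], total = 2
  t=12: active resources = [2], total = 2
Peak resource demand = 12

12


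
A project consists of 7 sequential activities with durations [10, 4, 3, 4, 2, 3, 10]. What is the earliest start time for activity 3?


Activity 3 starts after activities 1 through 2 complete.
Predecessor durations: [10, 4]
ES = 10 + 4 = 14

14


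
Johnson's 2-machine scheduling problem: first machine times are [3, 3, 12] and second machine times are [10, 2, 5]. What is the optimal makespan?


Apply Johnson's rule:
  Group 1 (a <= b): [(1, 3, 10)]
  Group 2 (a > b): [(3, 12, 5), (2, 3, 2)]
Optimal job order: [1, 3, 2]
Schedule:
  Job 1: M1 done at 3, M2 done at 13
  Job 3: M1 done at 15, M2 done at 20
  Job 2: M1 done at 18, M2 done at 22
Makespan = 22

22


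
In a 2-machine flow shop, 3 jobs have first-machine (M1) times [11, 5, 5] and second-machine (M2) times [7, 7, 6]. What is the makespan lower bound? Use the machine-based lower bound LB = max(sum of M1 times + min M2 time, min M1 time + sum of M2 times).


LB1 = sum(M1 times) + min(M2 times) = 21 + 6 = 27
LB2 = min(M1 times) + sum(M2 times) = 5 + 20 = 25
Lower bound = max(LB1, LB2) = max(27, 25) = 27

27


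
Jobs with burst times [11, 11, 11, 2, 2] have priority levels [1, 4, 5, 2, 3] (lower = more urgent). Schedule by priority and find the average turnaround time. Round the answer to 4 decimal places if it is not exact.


Sort by priority (ascending = highest first):
Order: [(1, 11), (2, 2), (3, 2), (4, 11), (5, 11)]
Completion times:
  Priority 1, burst=11, C=11
  Priority 2, burst=2, C=13
  Priority 3, burst=2, C=15
  Priority 4, burst=11, C=26
  Priority 5, burst=11, C=37
Average turnaround = 102/5 = 20.4

20.4


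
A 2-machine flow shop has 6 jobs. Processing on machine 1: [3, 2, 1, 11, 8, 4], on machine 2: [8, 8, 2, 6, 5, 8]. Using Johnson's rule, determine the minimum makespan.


Apply Johnson's rule:
  Group 1 (a <= b): [(3, 1, 2), (2, 2, 8), (1, 3, 8), (6, 4, 8)]
  Group 2 (a > b): [(4, 11, 6), (5, 8, 5)]
Optimal job order: [3, 2, 1, 6, 4, 5]
Schedule:
  Job 3: M1 done at 1, M2 done at 3
  Job 2: M1 done at 3, M2 done at 11
  Job 1: M1 done at 6, M2 done at 19
  Job 6: M1 done at 10, M2 done at 27
  Job 4: M1 done at 21, M2 done at 33
  Job 5: M1 done at 29, M2 done at 38
Makespan = 38

38


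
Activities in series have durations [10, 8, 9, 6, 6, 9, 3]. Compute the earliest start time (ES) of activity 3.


Activity 3 starts after activities 1 through 2 complete.
Predecessor durations: [10, 8]
ES = 10 + 8 = 18

18


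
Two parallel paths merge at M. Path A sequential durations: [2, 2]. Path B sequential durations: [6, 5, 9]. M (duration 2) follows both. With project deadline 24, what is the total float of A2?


Forward pass: ES(A2) = sum of predecessors on chain A = 2
EF = ES + duration = 2 + 2 = 4
Backward pass: LF(M) = deadline = 24; LS(M) = 24 - 2 = 22
LF(A2) = LS(M) - sum(successors on chain A) = 22 - 0 = 22
LS = LF - duration = 22 - 2 = 20
Total float = LS - ES = 20 - 2 = 18

18


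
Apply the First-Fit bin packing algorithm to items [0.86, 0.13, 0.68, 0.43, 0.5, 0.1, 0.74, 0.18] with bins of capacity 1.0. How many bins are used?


Place items sequentially using First-Fit:
  Item 0.86 -> new Bin 1
  Item 0.13 -> Bin 1 (now 0.99)
  Item 0.68 -> new Bin 2
  Item 0.43 -> new Bin 3
  Item 0.5 -> Bin 3 (now 0.93)
  Item 0.1 -> Bin 2 (now 0.78)
  Item 0.74 -> new Bin 4
  Item 0.18 -> Bin 2 (now 0.96)
Total bins used = 4

4


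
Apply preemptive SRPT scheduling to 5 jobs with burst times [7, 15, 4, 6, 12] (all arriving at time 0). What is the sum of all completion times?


Since all jobs arrive at t=0, SRPT equals SPT ordering.
SPT order: [4, 6, 7, 12, 15]
Completion times:
  Job 1: p=4, C=4
  Job 2: p=6, C=10
  Job 3: p=7, C=17
  Job 4: p=12, C=29
  Job 5: p=15, C=44
Total completion time = 4 + 10 + 17 + 29 + 44 = 104

104


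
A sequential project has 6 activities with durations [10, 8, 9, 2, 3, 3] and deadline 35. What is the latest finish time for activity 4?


LF(activity 4) = deadline - sum of successor durations
Successors: activities 5 through 6 with durations [3, 3]
Sum of successor durations = 6
LF = 35 - 6 = 29

29


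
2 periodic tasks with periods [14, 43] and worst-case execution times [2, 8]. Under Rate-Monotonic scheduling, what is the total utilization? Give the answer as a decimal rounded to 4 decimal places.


Compute individual utilizations (exact fractions):
  Task 1: C/T = 2/14 = 1/7 (approx. 0.1429)
  Task 2: C/T = 8/43 (approx. 0.186)
Total utilization U = 1/7 + 8/43 = 99/301
Rounded to 4 decimal places: U = 0.3289
RM (Liu & Layland) bound for 2 tasks = 0.828427; compare with U = 99/301 (approx. 0.328904)
U <= bound, so schedulable by RM sufficient condition.

0.3289


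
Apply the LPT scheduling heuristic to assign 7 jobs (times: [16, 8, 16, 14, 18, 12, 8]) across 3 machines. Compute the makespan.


Sort jobs in decreasing order (LPT): [18, 16, 16, 14, 12, 8, 8]
Assign each job to the least loaded machine:
  Machine 1: jobs [18, 8, 8], load = 34
  Machine 2: jobs [16, 14], load = 30
  Machine 3: jobs [16, 12], load = 28
Makespan = max load = 34

34


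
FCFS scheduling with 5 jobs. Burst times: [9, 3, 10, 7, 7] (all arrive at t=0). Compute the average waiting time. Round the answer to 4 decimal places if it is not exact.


FCFS order (as given): [9, 3, 10, 7, 7]
Waiting times:
  Job 1: wait = 0
  Job 2: wait = 9
  Job 3: wait = 12
  Job 4: wait = 22
  Job 5: wait = 29
Sum of waiting times = 72
Average waiting time = 72/5 = 14.4

14.4


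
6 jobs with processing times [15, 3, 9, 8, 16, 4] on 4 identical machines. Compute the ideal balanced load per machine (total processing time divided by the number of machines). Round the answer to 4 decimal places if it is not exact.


Total processing time = 15 + 3 + 9 + 8 + 16 + 4 = 55
Number of machines = 4
Ideal balanced load = 55 / 4 = 13.75

13.75


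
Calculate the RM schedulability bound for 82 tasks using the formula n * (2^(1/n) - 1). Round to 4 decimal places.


Compute 2^(1/82) = 1.0084888420
Subtract 1: 1.0084888420 - 1 = 0.0084888420
Multiply by n: 82 * 0.0084888420 = 0.6960850440
Round to 4 dp: 0.6961

0.6961


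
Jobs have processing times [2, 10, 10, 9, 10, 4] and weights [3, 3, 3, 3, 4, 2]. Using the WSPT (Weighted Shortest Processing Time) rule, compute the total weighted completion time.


Compute p/w ratios and sort ascending (WSPT): [(2, 3), (4, 2), (10, 4), (9, 3), (10, 3), (10, 3)]
Compute weighted completion times:
  Job (p=2,w=3): C=2, w*C=3*2=6
  Job (p=4,w=2): C=6, w*C=2*6=12
  Job (p=10,w=4): C=16, w*C=4*16=64
  Job (p=9,w=3): C=25, w*C=3*25=75
  Job (p=10,w=3): C=35, w*C=3*35=105
  Job (p=10,w=3): C=45, w*C=3*45=135
Total weighted completion time = 397

397


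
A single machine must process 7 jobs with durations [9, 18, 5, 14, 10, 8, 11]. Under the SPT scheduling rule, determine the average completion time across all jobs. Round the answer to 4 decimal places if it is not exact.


Sort jobs by processing time (SPT order): [5, 8, 9, 10, 11, 14, 18]
Compute completion times sequentially:
  Job 1: processing = 5, completes at 5
  Job 2: processing = 8, completes at 13
  Job 3: processing = 9, completes at 22
  Job 4: processing = 10, completes at 32
  Job 5: processing = 11, completes at 43
  Job 6: processing = 14, completes at 57
  Job 7: processing = 18, completes at 75
Sum of completion times = 247
Average completion time = 247/7 = 35.2857

35.2857


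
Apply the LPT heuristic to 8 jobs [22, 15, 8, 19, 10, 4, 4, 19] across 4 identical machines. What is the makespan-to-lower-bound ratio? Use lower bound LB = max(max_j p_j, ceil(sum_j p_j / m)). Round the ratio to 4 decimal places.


LPT order: [22, 19, 19, 15, 10, 8, 4, 4]
Machine loads after assignment: [26, 27, 23, 25]
LPT makespan = 27
Lower bound = max(max_job, ceil(total/4)) = max(22, 26) = 26
Ratio = 27 / 26 = 1.0385

1.0385


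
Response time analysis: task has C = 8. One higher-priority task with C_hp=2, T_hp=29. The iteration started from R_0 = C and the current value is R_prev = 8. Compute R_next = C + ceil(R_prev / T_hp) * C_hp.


R_next = C + ceil(R_prev / T_hp) * C_hp
ceil(8 / 29) = ceil(0.2759) = 1
Interference = 1 * 2 = 2
R_next = 8 + 2 = 10

10


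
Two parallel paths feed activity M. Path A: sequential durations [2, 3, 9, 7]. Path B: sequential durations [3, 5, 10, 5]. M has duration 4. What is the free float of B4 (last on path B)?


ES(B4) = sum of predecessors on chain B = 18
EF(B4) = ES + duration = 18 + 5 = 23
Successor of B4 is M. ES(M) = max(sum(A), sum(B)) = max(21, 23) = 23
Free float = ES(successor) - EF(current) = 23 - 23 = 0

0


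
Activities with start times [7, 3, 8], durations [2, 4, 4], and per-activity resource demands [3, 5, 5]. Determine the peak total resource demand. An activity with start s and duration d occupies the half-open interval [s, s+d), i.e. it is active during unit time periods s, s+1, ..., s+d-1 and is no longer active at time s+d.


Each activity i is active on [start_i, start_i + duration_i).
Compute total resource usage per time slot:
  t=0: active resources = [], total = 0
  t=1: active resources = [], total = 0
  t=2: active resources = [], total = 0
  t=3: active resources = [5], total = 5
  t=4: active resources = [5], total = 5
  t=5: active resources = [5], total = 5
  t=6: active resources = [5], total = 5
  t=7: active resources = [3], total = 3
  t=8: active resources = [3, 5], total = 8
  t=9: active resources = [5], total = 5
  t=10: active resources = [5], total = 5
  t=11: active resources = [5], total = 5
Peak resource demand = 8

8


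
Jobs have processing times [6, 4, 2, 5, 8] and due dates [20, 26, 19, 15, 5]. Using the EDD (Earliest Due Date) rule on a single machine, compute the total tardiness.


Sort by due date (EDD order): [(8, 5), (5, 15), (2, 19), (6, 20), (4, 26)]
Compute completion times and tardiness:
  Job 1: p=8, d=5, C=8, tardiness=max(0,8-5)=3
  Job 2: p=5, d=15, C=13, tardiness=max(0,13-15)=0
  Job 3: p=2, d=19, C=15, tardiness=max(0,15-19)=0
  Job 4: p=6, d=20, C=21, tardiness=max(0,21-20)=1
  Job 5: p=4, d=26, C=25, tardiness=max(0,25-26)=0
Total tardiness = 4

4


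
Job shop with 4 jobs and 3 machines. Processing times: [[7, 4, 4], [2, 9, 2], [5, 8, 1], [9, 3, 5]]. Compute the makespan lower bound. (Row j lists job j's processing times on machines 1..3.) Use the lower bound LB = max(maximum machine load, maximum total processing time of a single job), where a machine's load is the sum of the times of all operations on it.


Machine loads:
  Machine 1: 7 + 2 + 5 + 9 = 23
  Machine 2: 4 + 9 + 8 + 3 = 24
  Machine 3: 4 + 2 + 1 + 5 = 12
Max machine load = 24
Job totals:
  Job 1: 15
  Job 2: 13
  Job 3: 14
  Job 4: 17
Max job total = 17
Lower bound = max(24, 17) = 24

24


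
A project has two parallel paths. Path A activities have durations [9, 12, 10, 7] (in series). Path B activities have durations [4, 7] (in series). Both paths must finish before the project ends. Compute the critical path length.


Path A total = 9 + 12 + 10 + 7 = 38
Path B total = 4 + 7 = 11
Critical path = longest path = max(38, 11) = 38

38


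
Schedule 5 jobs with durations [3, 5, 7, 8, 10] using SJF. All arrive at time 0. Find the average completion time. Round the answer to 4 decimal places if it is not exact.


SJF order (ascending): [3, 5, 7, 8, 10]
Completion times:
  Job 1: burst=3, C=3
  Job 2: burst=5, C=8
  Job 3: burst=7, C=15
  Job 4: burst=8, C=23
  Job 5: burst=10, C=33
Average completion = 82/5 = 16.4

16.4


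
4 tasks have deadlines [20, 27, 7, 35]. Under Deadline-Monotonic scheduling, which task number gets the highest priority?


Sort tasks by relative deadline (ascending):
  Task 3: deadline = 7
  Task 1: deadline = 20
  Task 2: deadline = 27
  Task 4: deadline = 35
Priority order (highest first): [3, 1, 2, 4]
Highest priority task = 3

3


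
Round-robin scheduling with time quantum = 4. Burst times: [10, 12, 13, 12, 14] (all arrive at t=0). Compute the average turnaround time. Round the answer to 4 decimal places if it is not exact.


Time quantum = 4
Execution trace:
  J1 runs 4 units, time = 4
  J2 runs 4 units, time = 8
  J3 runs 4 units, time = 12
  J4 runs 4 units, time = 16
  J5 runs 4 units, time = 20
  J1 runs 4 units, time = 24
  J2 runs 4 units, time = 28
  J3 runs 4 units, time = 32
  J4 runs 4 units, time = 36
  J5 runs 4 units, time = 40
  J1 runs 2 units, time = 42
  J2 runs 4 units, time = 46
  J3 runs 4 units, time = 50
  J4 runs 4 units, time = 54
  J5 runs 4 units, time = 58
  J3 runs 1 units, time = 59
  J5 runs 2 units, time = 61
Finish times: [42, 46, 59, 54, 61]
Average turnaround = 262/5 = 52.4

52.4


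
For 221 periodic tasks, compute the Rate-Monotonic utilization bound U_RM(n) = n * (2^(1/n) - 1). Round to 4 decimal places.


Compute 2^(1/221) = 1.0031413363
Subtract 1: 1.0031413363 - 1 = 0.0031413363
Multiply by n: 221 * 0.0031413363 = 0.6942353223
Round to 4 dp: 0.6942

0.6942


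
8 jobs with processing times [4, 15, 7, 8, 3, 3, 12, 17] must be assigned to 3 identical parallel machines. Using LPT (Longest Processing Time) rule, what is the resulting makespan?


Sort jobs in decreasing order (LPT): [17, 15, 12, 8, 7, 4, 3, 3]
Assign each job to the least loaded machine:
  Machine 1: jobs [17, 4, 3], load = 24
  Machine 2: jobs [15, 7], load = 22
  Machine 3: jobs [12, 8, 3], load = 23
Makespan = max load = 24

24


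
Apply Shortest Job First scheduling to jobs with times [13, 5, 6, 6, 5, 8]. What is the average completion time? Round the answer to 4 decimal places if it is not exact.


SJF order (ascending): [5, 5, 6, 6, 8, 13]
Completion times:
  Job 1: burst=5, C=5
  Job 2: burst=5, C=10
  Job 3: burst=6, C=16
  Job 4: burst=6, C=22
  Job 5: burst=8, C=30
  Job 6: burst=13, C=43
Average completion = 126/6 = 21.0

21.0


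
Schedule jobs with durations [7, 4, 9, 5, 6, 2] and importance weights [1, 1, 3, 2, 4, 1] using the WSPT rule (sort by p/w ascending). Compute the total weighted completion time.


Compute p/w ratios and sort ascending (WSPT): [(6, 4), (2, 1), (5, 2), (9, 3), (4, 1), (7, 1)]
Compute weighted completion times:
  Job (p=6,w=4): C=6, w*C=4*6=24
  Job (p=2,w=1): C=8, w*C=1*8=8
  Job (p=5,w=2): C=13, w*C=2*13=26
  Job (p=9,w=3): C=22, w*C=3*22=66
  Job (p=4,w=1): C=26, w*C=1*26=26
  Job (p=7,w=1): C=33, w*C=1*33=33
Total weighted completion time = 183

183


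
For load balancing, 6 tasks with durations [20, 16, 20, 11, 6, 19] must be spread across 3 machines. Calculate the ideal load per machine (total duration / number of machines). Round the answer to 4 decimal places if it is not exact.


Total processing time = 20 + 16 + 20 + 11 + 6 + 19 = 92
Number of machines = 3
Ideal balanced load = 92 / 3 = 30.6667

30.6667


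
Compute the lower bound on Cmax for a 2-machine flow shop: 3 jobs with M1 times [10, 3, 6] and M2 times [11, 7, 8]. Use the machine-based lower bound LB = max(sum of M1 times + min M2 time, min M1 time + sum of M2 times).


LB1 = sum(M1 times) + min(M2 times) = 19 + 7 = 26
LB2 = min(M1 times) + sum(M2 times) = 3 + 26 = 29
Lower bound = max(LB1, LB2) = max(26, 29) = 29

29


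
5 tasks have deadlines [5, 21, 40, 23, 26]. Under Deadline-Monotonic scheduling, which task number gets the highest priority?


Sort tasks by relative deadline (ascending):
  Task 1: deadline = 5
  Task 2: deadline = 21
  Task 4: deadline = 23
  Task 5: deadline = 26
  Task 3: deadline = 40
Priority order (highest first): [1, 2, 4, 5, 3]
Highest priority task = 1

1


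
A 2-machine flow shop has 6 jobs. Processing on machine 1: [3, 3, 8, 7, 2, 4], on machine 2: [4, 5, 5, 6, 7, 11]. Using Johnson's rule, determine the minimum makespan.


Apply Johnson's rule:
  Group 1 (a <= b): [(5, 2, 7), (1, 3, 4), (2, 3, 5), (6, 4, 11)]
  Group 2 (a > b): [(4, 7, 6), (3, 8, 5)]
Optimal job order: [5, 1, 2, 6, 4, 3]
Schedule:
  Job 5: M1 done at 2, M2 done at 9
  Job 1: M1 done at 5, M2 done at 13
  Job 2: M1 done at 8, M2 done at 18
  Job 6: M1 done at 12, M2 done at 29
  Job 4: M1 done at 19, M2 done at 35
  Job 3: M1 done at 27, M2 done at 40
Makespan = 40

40


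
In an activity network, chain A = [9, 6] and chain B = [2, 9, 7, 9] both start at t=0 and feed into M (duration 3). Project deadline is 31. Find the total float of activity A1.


Forward pass: ES(A1) = sum of predecessors on chain A = 0
EF = ES + duration = 0 + 9 = 9
Backward pass: LF(M) = deadline = 31; LS(M) = 31 - 3 = 28
LF(A1) = LS(M) - sum(successors on chain A) = 28 - 6 = 22
LS = LF - duration = 22 - 9 = 13
Total float = LS - ES = 13 - 0 = 13

13


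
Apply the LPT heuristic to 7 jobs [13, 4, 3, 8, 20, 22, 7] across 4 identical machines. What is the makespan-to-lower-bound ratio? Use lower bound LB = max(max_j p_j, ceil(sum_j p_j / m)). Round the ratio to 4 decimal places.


LPT order: [22, 20, 13, 8, 7, 4, 3]
Machine loads after assignment: [22, 20, 17, 18]
LPT makespan = 22
Lower bound = max(max_job, ceil(total/4)) = max(22, 20) = 22
Ratio = 22 / 22 = 1.0

1.0


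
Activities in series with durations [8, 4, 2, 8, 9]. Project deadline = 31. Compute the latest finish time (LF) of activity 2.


LF(activity 2) = deadline - sum of successor durations
Successors: activities 3 through 5 with durations [2, 8, 9]
Sum of successor durations = 19
LF = 31 - 19 = 12

12


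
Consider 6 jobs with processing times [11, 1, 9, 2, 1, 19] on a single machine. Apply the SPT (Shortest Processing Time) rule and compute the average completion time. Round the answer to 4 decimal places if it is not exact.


Sort jobs by processing time (SPT order): [1, 1, 2, 9, 11, 19]
Compute completion times sequentially:
  Job 1: processing = 1, completes at 1
  Job 2: processing = 1, completes at 2
  Job 3: processing = 2, completes at 4
  Job 4: processing = 9, completes at 13
  Job 5: processing = 11, completes at 24
  Job 6: processing = 19, completes at 43
Sum of completion times = 87
Average completion time = 87/6 = 14.5

14.5


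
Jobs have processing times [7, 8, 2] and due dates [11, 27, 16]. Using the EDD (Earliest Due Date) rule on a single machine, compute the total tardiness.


Sort by due date (EDD order): [(7, 11), (2, 16), (8, 27)]
Compute completion times and tardiness:
  Job 1: p=7, d=11, C=7, tardiness=max(0,7-11)=0
  Job 2: p=2, d=16, C=9, tardiness=max(0,9-16)=0
  Job 3: p=8, d=27, C=17, tardiness=max(0,17-27)=0
Total tardiness = 0

0


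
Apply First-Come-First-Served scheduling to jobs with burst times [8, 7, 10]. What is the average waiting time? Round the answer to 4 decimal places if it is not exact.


FCFS order (as given): [8, 7, 10]
Waiting times:
  Job 1: wait = 0
  Job 2: wait = 8
  Job 3: wait = 15
Sum of waiting times = 23
Average waiting time = 23/3 = 7.6667

7.6667


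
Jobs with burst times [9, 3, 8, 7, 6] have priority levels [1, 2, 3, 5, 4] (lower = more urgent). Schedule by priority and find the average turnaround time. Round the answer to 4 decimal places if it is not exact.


Sort by priority (ascending = highest first):
Order: [(1, 9), (2, 3), (3, 8), (4, 6), (5, 7)]
Completion times:
  Priority 1, burst=9, C=9
  Priority 2, burst=3, C=12
  Priority 3, burst=8, C=20
  Priority 4, burst=6, C=26
  Priority 5, burst=7, C=33
Average turnaround = 100/5 = 20.0

20.0


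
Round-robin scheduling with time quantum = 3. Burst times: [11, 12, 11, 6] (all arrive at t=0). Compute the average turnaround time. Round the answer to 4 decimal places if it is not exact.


Time quantum = 3
Execution trace:
  J1 runs 3 units, time = 3
  J2 runs 3 units, time = 6
  J3 runs 3 units, time = 9
  J4 runs 3 units, time = 12
  J1 runs 3 units, time = 15
  J2 runs 3 units, time = 18
  J3 runs 3 units, time = 21
  J4 runs 3 units, time = 24
  J1 runs 3 units, time = 27
  J2 runs 3 units, time = 30
  J3 runs 3 units, time = 33
  J1 runs 2 units, time = 35
  J2 runs 3 units, time = 38
  J3 runs 2 units, time = 40
Finish times: [35, 38, 40, 24]
Average turnaround = 137/4 = 34.25

34.25


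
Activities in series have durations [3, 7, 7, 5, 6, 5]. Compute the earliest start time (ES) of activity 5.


Activity 5 starts after activities 1 through 4 complete.
Predecessor durations: [3, 7, 7, 5]
ES = 3 + 7 + 7 + 5 = 22

22


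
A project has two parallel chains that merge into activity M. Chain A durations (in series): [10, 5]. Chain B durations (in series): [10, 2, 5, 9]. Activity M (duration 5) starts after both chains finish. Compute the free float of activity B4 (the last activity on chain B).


ES(B4) = sum of predecessors on chain B = 17
EF(B4) = ES + duration = 17 + 9 = 26
Successor of B4 is M. ES(M) = max(sum(A), sum(B)) = max(15, 26) = 26
Free float = ES(successor) - EF(current) = 26 - 26 = 0

0


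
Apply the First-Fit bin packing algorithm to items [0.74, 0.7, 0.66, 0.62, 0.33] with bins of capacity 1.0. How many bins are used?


Place items sequentially using First-Fit:
  Item 0.74 -> new Bin 1
  Item 0.7 -> new Bin 2
  Item 0.66 -> new Bin 3
  Item 0.62 -> new Bin 4
  Item 0.33 -> Bin 3 (now 0.99)
Total bins used = 4

4


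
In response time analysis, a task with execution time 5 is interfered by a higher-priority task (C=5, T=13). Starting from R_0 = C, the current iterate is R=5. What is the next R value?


R_next = C + ceil(R_prev / T_hp) * C_hp
ceil(5 / 13) = ceil(0.3846) = 1
Interference = 1 * 5 = 5
R_next = 5 + 5 = 10

10


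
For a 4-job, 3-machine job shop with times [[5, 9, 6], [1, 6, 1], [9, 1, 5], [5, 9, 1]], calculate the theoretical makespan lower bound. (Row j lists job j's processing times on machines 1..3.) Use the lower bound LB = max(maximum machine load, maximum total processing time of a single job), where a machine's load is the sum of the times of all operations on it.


Machine loads:
  Machine 1: 5 + 1 + 9 + 5 = 20
  Machine 2: 9 + 6 + 1 + 9 = 25
  Machine 3: 6 + 1 + 5 + 1 = 13
Max machine load = 25
Job totals:
  Job 1: 20
  Job 2: 8
  Job 3: 15
  Job 4: 15
Max job total = 20
Lower bound = max(25, 20) = 25

25


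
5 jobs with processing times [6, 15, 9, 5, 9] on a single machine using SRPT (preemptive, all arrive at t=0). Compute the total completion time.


Since all jobs arrive at t=0, SRPT equals SPT ordering.
SPT order: [5, 6, 9, 9, 15]
Completion times:
  Job 1: p=5, C=5
  Job 2: p=6, C=11
  Job 3: p=9, C=20
  Job 4: p=9, C=29
  Job 5: p=15, C=44
Total completion time = 5 + 11 + 20 + 29 + 44 = 109

109


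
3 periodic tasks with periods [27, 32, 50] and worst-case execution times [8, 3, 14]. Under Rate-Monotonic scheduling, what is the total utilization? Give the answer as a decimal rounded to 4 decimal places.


Compute individual utilizations (exact fractions):
  Task 1: C/T = 8/27 (approx. 0.2963)
  Task 2: C/T = 3/32 (approx. 0.0938)
  Task 3: C/T = 14/50 = 7/25 (approx. 0.28)
Total utilization U = 8/27 + 3/32 + 7/25 = 14473/21600
Rounded to 4 decimal places: U = 0.6700
RM (Liu & Layland) bound for 3 tasks = 0.779763; compare with U = 14473/21600 (approx. 0.670046)
U <= bound, so schedulable by RM sufficient condition.

0.6700


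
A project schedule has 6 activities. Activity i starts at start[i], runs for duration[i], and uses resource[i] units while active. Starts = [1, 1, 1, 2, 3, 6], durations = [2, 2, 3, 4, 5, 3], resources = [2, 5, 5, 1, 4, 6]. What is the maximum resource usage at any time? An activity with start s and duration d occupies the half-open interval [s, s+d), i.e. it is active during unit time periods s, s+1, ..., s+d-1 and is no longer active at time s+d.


Each activity i is active on [start_i, start_i + duration_i).
Compute total resource usage per time slot:
  t=0: active resources = [], total = 0
  t=1: active resources = [2, 5, 5], total = 12
  t=2: active resources = [2, 5, 5, 1], total = 13
  t=3: active resources = [5, 1, 4], total = 10
  t=4: active resources = [1, 4], total = 5
  t=5: active resources = [1, 4], total = 5
  t=6: active resources = [4, 6], total = 10
  t=7: active resources = [4, 6], total = 10
  t=8: active resources = [6], total = 6
Peak resource demand = 13

13


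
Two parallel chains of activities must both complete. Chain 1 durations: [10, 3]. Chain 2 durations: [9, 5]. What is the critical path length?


Path A total = 10 + 3 = 13
Path B total = 9 + 5 = 14
Critical path = longest path = max(13, 14) = 14

14


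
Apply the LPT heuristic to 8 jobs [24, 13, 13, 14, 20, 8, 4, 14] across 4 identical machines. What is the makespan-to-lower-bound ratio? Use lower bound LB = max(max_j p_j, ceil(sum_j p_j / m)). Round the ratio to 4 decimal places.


LPT order: [24, 20, 14, 14, 13, 13, 8, 4]
Machine loads after assignment: [28, 28, 27, 27]
LPT makespan = 28
Lower bound = max(max_job, ceil(total/4)) = max(24, 28) = 28
Ratio = 28 / 28 = 1.0

1.0


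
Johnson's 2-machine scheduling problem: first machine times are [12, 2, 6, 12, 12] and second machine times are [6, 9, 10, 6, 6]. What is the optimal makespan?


Apply Johnson's rule:
  Group 1 (a <= b): [(2, 2, 9), (3, 6, 10)]
  Group 2 (a > b): [(1, 12, 6), (4, 12, 6), (5, 12, 6)]
Optimal job order: [2, 3, 1, 4, 5]
Schedule:
  Job 2: M1 done at 2, M2 done at 11
  Job 3: M1 done at 8, M2 done at 21
  Job 1: M1 done at 20, M2 done at 27
  Job 4: M1 done at 32, M2 done at 38
  Job 5: M1 done at 44, M2 done at 50
Makespan = 50

50
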